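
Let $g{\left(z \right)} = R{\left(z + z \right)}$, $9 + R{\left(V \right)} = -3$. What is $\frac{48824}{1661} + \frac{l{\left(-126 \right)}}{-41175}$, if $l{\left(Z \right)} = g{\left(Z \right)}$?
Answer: $\frac{670116044}{22797225} \approx 29.395$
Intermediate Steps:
$R{\left(V \right)} = -12$ ($R{\left(V \right)} = -9 - 3 = -12$)
$g{\left(z \right)} = -12$
$l{\left(Z \right)} = -12$
$\frac{48824}{1661} + \frac{l{\left(-126 \right)}}{-41175} = \frac{48824}{1661} - \frac{12}{-41175} = 48824 \cdot \frac{1}{1661} - - \frac{4}{13725} = \frac{48824}{1661} + \frac{4}{13725} = \frac{670116044}{22797225}$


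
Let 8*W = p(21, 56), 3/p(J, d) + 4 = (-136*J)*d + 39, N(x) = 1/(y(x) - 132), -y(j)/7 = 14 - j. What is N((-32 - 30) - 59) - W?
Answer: -1275977/1377707016 ≈ -0.00092616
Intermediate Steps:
y(j) = -98 + 7*j (y(j) = -7*(14 - j) = -98 + 7*j)
N(x) = 1/(-230 + 7*x) (N(x) = 1/((-98 + 7*x) - 132) = 1/(-230 + 7*x))
p(J, d) = 3/(35 - 136*J*d) (p(J, d) = 3/(-4 + ((-136*J)*d + 39)) = 3/(-4 + (-136*J*d + 39)) = 3/(-4 + (39 - 136*J*d)) = 3/(35 - 136*J*d))
W = -3/1279208 (W = (-3/(-35 + 136*21*56))/8 = (-3/(-35 + 159936))/8 = (-3/159901)/8 = (-3*1/159901)/8 = (⅛)*(-3/159901) = -3/1279208 ≈ -2.3452e-6)
N((-32 - 30) - 59) - W = 1/(-230 + 7*((-32 - 30) - 59)) - 1*(-3/1279208) = 1/(-230 + 7*(-62 - 59)) + 3/1279208 = 1/(-230 + 7*(-121)) + 3/1279208 = 1/(-230 - 847) + 3/1279208 = 1/(-1077) + 3/1279208 = -1/1077 + 3/1279208 = -1275977/1377707016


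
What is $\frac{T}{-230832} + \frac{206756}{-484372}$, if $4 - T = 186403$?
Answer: $\frac{24127299}{63383536} \approx 0.38066$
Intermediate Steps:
$T = -186399$ ($T = 4 - 186403 = -186399$)
$\frac{T}{-230832} + \frac{206756}{-484372} = - \frac{186399}{-230832} + \frac{206756}{-484372} = \left(-186399\right) \left(- \frac{1}{230832}\right) + 206756 \left(- \frac{1}{484372}\right) = \frac{20711}{25648} - \frac{51689}{121093} = \frac{24127299}{63383536}$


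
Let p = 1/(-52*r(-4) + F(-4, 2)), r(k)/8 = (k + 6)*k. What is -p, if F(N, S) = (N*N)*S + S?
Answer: -1/3362 ≈ -0.00029744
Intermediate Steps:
F(N, S) = S + S*N² (F(N, S) = N²*S + S = S*N² + S = S + S*N²)
r(k) = 8*k*(6 + k) (r(k) = 8*((k + 6)*k) = 8*((6 + k)*k) = 8*(k*(6 + k)) = 8*k*(6 + k))
p = 1/3362 (p = 1/(-416*(-4)*(6 - 4) + 2*(1 + (-4)²)) = 1/(-416*(-4)*2 + 2*(1 + 16)) = 1/(-52*(-64) + 2*17) = 1/(3328 + 34) = 1/3362 ≈ 0.00029744)
-p = -1*1/3362 = -1/3362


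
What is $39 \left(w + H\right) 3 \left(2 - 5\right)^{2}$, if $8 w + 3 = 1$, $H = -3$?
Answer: $- \frac{13689}{4} \approx -3422.3$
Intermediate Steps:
$w = - \frac{1}{4}$ ($w = - \frac{3}{8} + \frac{1}{8} \cdot 1 = - \frac{3}{8} + \frac{1}{8} = - \frac{1}{4} \approx -0.25$)
$39 \left(w + H\right) 3 \left(2 - 5\right)^{2} = 39 \left(- \frac{1}{4} - 3\right) 3 \left(2 - 5\right)^{2} = 39 \left(\left(- \frac{13}{4}\right) 3\right) \left(-3\right)^{2} = 39 \left(- \frac{39}{4}\right) 9 = \left(- \frac{1521}{4}\right) 9 = - \frac{13689}{4}$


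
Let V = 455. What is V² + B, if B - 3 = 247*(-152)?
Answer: 169484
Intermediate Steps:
B = -37541 (B = 3 + 247*(-152) = 3 - 37544 = -37541)
V² + B = 455² - 37541 = 207025 - 37541 = 169484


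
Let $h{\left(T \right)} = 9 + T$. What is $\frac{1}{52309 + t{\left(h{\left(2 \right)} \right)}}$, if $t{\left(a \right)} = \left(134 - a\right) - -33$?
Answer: $\frac{1}{52465} \approx 1.906 \cdot 10^{-5}$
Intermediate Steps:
$t{\left(a \right)} = 167 - a$ ($t{\left(a \right)} = \left(134 - a\right) + 33 = 167 - a$)
$\frac{1}{52309 + t{\left(h{\left(2 \right)} \right)}} = \frac{1}{52309 + \left(167 - \left(9 + 2\right)\right)} = \frac{1}{52309 + \left(167 - 11\right)} = \frac{1}{52309 + 156} = \frac{1}{52465}$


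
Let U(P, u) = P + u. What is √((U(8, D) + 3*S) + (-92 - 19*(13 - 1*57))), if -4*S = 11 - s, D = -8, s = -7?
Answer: √2922/2 ≈ 27.028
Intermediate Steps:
S = -9/2 (S = -(11 - 1*(-7))/4 = -(11 + 7)/4 = -¼*18 = -9/2 ≈ -4.5000)
√((U(8, D) + 3*S) + (-92 - 19*(13 - 1*57))) = √(((8 - 8) + 3*(-9/2)) + (-92 - 19*(13 - 1*57))) = √((0 - 27/2) + (-92 - 19*(13 - 57))) = √(-27/2 + (-92 - 19*(-44))) = √(-27/2 + (-92 + 836)) = √(-27/2 + 744) = √(1461/2) = √2922/2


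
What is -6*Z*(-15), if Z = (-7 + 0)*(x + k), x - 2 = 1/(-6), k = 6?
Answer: -4935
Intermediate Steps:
x = 11/6 (x = 2 + 1/(-6) = 2 - ⅙ = 11/6 ≈ 1.8333)
Z = -329/6 (Z = (-7 + 0)*(11/6 + 6) = -7*47/6 = -329/6 ≈ -54.833)
-6*Z*(-15) = -6*(-329/6)*(-15) = 329*(-15) = -4935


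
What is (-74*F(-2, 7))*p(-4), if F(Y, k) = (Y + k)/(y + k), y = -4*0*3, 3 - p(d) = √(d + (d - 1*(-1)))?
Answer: -1110/7 + 370*I*√7/7 ≈ -158.57 + 139.85*I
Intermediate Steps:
p(d) = 3 - √(1 + 2*d) (p(d) = 3 - √(d + (d - 1*(-1))) = 3 - √(d + (d + 1)) = 3 - √(d + (1 + d)) = 3 - √(1 + 2*d))
y = 0 (y = 0*3 = 0)
F(Y, k) = (Y + k)/k (F(Y, k) = (Y + k)/(0 + k) = (Y + k)/k)
(-74*F(-2, 7))*p(-4) = (-74*(-2 + 7)/7)*(3 - √(1 + 2*(-4))) = (-74*5/7)*(3 - √(1 - 8)) = (-74*5/7)*(3 - √(-7)) = -370*(3 - I*√7)/7 = -1110/7 + 370*I*√7/7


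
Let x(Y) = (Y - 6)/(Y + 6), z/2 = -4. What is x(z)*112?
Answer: 784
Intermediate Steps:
z = -8 (z = 2*(-4) = -8)
x(Y) = (-6 + Y)/(6 + Y)
x(z)*112 = ((-6 - 8)/(6 - 8))*112 = (-14/(-2))*112 = -½*(-14)*112 = 7*112 = 784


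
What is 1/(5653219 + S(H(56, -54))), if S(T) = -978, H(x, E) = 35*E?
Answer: 1/5652241 ≈ 1.7692e-7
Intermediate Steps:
1/(5653219 + S(H(56, -54))) = 1/(5653219 - 978) = 1/5652241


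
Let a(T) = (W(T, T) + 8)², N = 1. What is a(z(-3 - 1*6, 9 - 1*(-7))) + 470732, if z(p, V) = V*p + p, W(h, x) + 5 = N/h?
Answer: 11019575152/23409 ≈ 4.7074e+5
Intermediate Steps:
W(h, x) = -5 + 1/h
z(p, V) = p + V*p
a(T) = (3 + 1/T)² (a(T) = ((-5 + 1/T) + 8)² = (3 + 1/T)²)
a(z(-3 - 1*6, 9 - 1*(-7))) + 470732 = (1 + 3*((-3 - 1*6)*(1 + (9 - 1*(-7)))))²/((-3 - 1*6)*(1 + (9 - 1*(-7))))² + 470732 = (1 + 3*((-3 - 6)*(1 + (9 + 7))))²/((-3 - 6)*(1 + (9 + 7)))² + 470732 = (1 + 3*(-9*(1 + 16)))²/(-9*(1 + 16))² + 470732 = (1 + 3*(-9*17))²/(-9*17)² + 470732 = (1 + 3*(-153))²/(-153)² + 470732 = (1 - 459)²/23409 + 470732 = (1/23409)*(-458)² + 470732 = (1/23409)*209764 + 470732 = 209764/23409 + 470732 = 11019575152/23409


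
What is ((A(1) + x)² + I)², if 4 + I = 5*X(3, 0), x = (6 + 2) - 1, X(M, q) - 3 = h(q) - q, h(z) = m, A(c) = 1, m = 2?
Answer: 7225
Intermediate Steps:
h(z) = 2
X(M, q) = 5 - q (X(M, q) = 3 + (2 - q) = 5 - q)
x = 7 (x = 8 - 1 = 7)
I = 21 (I = -4 + 5*(5 - 1*0) = -4 + 5*(5 + 0) = -4 + 5*5 = -4 + 25 = 21)
((A(1) + x)² + I)² = ((1 + 7)² + 21)² = (8² + 21)² = (64 + 21)² = 85² = 7225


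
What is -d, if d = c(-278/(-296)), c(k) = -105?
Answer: 105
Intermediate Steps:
d = -105
-d = -1*(-105) = 105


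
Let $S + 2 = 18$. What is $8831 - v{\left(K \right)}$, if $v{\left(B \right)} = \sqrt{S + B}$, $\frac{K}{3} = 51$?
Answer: $8818$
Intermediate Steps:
$S = 16$ ($S = -2 + 18 = 16$)
$K = 153$ ($K = 3 \cdot 51 = 153$)
$v{\left(B \right)} = \sqrt{16 + B}$
$8831 - v{\left(K \right)} = 8831 - \sqrt{16 + 153} = 8831 - \sqrt{169} = 8831 - 13 = 8818$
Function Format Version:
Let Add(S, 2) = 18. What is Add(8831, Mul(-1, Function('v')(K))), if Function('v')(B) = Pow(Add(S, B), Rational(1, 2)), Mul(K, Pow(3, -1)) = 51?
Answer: 8818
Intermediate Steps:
S = 16 (S = Add(-2, 18) = 16)
K = 153 (K = Mul(3, 51) = 153)
Function('v')(B) = Pow(Add(16, B), Rational(1, 2))
Add(8831, Mul(-1, Function('v')(K))) = Add(8831, Mul(-1, Pow(Add(16, 153), Rational(1, 2)))) = Add(8831, Mul(-1, Pow(169, Rational(1, 2)))) = Add(8831, Mul(-1, 13)) = Add(8831, -13) = 8818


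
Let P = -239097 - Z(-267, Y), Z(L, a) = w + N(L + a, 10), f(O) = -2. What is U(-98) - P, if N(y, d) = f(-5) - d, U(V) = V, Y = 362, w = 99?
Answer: 239086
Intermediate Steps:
N(y, d) = -2 - d
Z(L, a) = 87 (Z(L, a) = 99 + (-2 - 1*10) = 99 + (-2 - 10) = 99 - 12 = 87)
P = -239184 (P = -239097 - 1*87 = -239097 - 87 = -239184)
U(-98) - P = -98 - 1*(-239184) = -98 + 239184 = 239086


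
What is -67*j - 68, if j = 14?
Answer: -1006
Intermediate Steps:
-67*j - 68 = -67*14 - 68 = -938 - 68 = -1006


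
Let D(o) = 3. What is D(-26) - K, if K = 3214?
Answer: -3211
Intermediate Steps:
D(-26) - K = 3 - 1*3214 = 3 - 3214 = -3211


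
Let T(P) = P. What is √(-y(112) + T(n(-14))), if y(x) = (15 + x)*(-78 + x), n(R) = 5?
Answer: I*√4313 ≈ 65.673*I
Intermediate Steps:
y(x) = (-78 + x)*(15 + x)
√(-y(112) + T(n(-14))) = √(-(-1170 + 112² - 63*112) + 5) = √(-(-1170 + 12544 - 7056) + 5) = √(-1*4318 + 5) = √(-4318 + 5) = √(-4313) = I*√4313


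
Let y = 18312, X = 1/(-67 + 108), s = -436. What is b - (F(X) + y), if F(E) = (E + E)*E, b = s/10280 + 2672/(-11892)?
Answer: -235200309282517/12843865410 ≈ -18312.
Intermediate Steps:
X = 1/41 ≈ 0.024390
b = -2040817/7640610 (b = -436/10280 + 2672/(-11892) = -436*1/10280 + 2672*(-1/11892) = -109/2570 - 668/2973 = -2040817/7640610 ≈ -0.26710)
F(E) = 2*E**2 (F(E) = (2*E)*E = 2*E**2)
b - (F(X) + y) = -2040817/7640610 - (2*(1/41)**2 + 18312) = -2040817/7640610 - (2*(1/1681) + 18312) = -2040817/7640610 - (2/1681 + 18312) = -2040817/7640610 - 1*30782474/1681 = -2040817/7640610 - 30782474/1681 = -235200309282517/12843865410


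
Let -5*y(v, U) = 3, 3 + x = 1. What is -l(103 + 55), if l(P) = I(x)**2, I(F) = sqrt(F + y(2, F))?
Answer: 13/5 ≈ 2.6000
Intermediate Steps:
x = -2 (x = -3 + 1 = -2)
y(v, U) = -3/5 (y(v, U) = -1/5*3 = -3/5)
I(F) = sqrt(-3/5 + F) (I(F) = sqrt(F - 3/5) = sqrt(-3/5 + F))
l(P) = -13/5 (l(P) = (sqrt(-15 + 25*(-2))/5)**2 = (sqrt(-15 - 50)/5)**2 = (sqrt(-65)/5)**2 = ((I*sqrt(65))/5)**2 = (I*sqrt(65)/5)**2 = -13/5)
-l(103 + 55) = -1*(-13/5) = 13/5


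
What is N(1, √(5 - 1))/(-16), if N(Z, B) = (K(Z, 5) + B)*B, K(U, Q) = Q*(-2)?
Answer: 1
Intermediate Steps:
K(U, Q) = -2*Q
N(Z, B) = B*(-10 + B) (N(Z, B) = (-2*5 + B)*B = (-10 + B)*B = B*(-10 + B))
N(1, √(5 - 1))/(-16) = (√(5 - 1)*(-10 + √(5 - 1)))/(-16) = -√4*(-10 + √4)/16 = -(-10 + 2)/8 = -(-8)/8 = -1/16*(-16) = 1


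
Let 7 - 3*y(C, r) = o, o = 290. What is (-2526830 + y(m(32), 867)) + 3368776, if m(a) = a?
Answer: 2525555/3 ≈ 8.4185e+5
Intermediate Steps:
y(C, r) = -283/3 (y(C, r) = 7/3 - ⅓*290 = 7/3 - 290/3 = -283/3)
(-2526830 + y(m(32), 867)) + 3368776 = (-2526830 - 283/3) + 3368776 = -7580773/3 + 3368776 = 2525555/3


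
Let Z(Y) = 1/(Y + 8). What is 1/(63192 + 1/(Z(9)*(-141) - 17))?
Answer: 430/27172543 ≈ 1.5825e-5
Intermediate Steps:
Z(Y) = 1/(8 + Y)
1/(63192 + 1/(Z(9)*(-141) - 17)) = 1/(63192 + 1/(-141/(8 + 9) - 17)) = 1/(63192 + 1/(-141/17 - 17)) = 1/(63192 + 1/(-430/17)) = 1/(63192 - 17/430) = 1/(27172543/430) = 430/27172543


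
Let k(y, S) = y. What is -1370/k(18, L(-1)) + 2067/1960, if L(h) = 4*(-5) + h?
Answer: -1323997/17640 ≈ -75.057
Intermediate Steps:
L(h) = -20 + h
-1370/k(18, L(-1)) + 2067/1960 = -1370/18 + 2067/1960 = -1370*1/18 + 2067*(1/1960) = -685/9 + 2067/1960 = -1323997/17640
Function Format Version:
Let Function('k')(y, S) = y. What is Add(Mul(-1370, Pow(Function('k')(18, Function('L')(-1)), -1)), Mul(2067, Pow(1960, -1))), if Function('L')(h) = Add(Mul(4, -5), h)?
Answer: Rational(-1323997, 17640) ≈ -75.057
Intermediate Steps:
Function('L')(h) = Add(-20, h)
Add(Mul(-1370, Pow(Function('k')(18, Function('L')(-1)), -1)), Mul(2067, Pow(1960, -1))) = Add(Mul(-1370, Pow(18, -1)), Mul(2067, Pow(1960, -1))) = Add(Mul(-1370, Rational(1, 18)), Mul(2067, Rational(1, 1960))) = Add(Rational(-685, 9), Rational(2067, 1960)) = Rational(-1323997, 17640)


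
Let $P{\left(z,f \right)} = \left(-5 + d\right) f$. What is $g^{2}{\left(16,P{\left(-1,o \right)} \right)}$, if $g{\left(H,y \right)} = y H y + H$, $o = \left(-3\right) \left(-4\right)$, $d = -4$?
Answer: $34834489600$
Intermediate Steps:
$o = 12$
$P{\left(z,f \right)} = - 9 f$ ($P{\left(z,f \right)} = \left(-5 - 4\right) f = - 9 f$)
$g{\left(H,y \right)} = H + H y^{2}$ ($g{\left(H,y \right)} = H y y + H = H y^{2} + H = H + H y^{2}$)
$g^{2}{\left(16,P{\left(-1,o \right)} \right)} = \left(16 \left(1 + \left(\left(-9\right) 12\right)^{2}\right)\right)^{2} = \left(16 \left(1 + \left(-108\right)^{2}\right)\right)^{2} = \left(16 \left(1 + 11664\right)\right)^{2} = \left(16 \cdot 11665\right)^{2} = 186640^{2} = 34834489600$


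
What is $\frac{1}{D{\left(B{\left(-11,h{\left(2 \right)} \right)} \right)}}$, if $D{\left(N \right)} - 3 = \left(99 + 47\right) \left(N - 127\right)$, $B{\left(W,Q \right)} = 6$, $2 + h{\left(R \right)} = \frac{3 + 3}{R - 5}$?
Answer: $- \frac{1}{17663} \approx -5.6616 \cdot 10^{-5}$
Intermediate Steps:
$h{\left(R \right)} = -2 + \frac{6}{-5 + R}$ ($h{\left(R \right)} = -2 + \frac{3 + 3}{R - 5} = -2 + \frac{6}{-5 + R}$)
$D{\left(N \right)} = -18539 + 146 N$ ($D{\left(N \right)} = 3 + \left(99 + 47\right) \left(N - 127\right) = 3 + 146 \left(-127 + N\right) = 3 + \left(-18542 + 146 N\right) = -18539 + 146 N$)
$\frac{1}{D{\left(B{\left(-11,h{\left(2 \right)} \right)} \right)}} = \frac{1}{-18539 + 146 \cdot 6} = \frac{1}{-18539 + 876} = \frac{1}{-17663} = - \frac{1}{17663}$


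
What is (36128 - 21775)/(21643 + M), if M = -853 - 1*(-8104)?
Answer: 14353/28894 ≈ 0.49675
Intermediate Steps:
M = 7251 (M = -853 + 8104 = 7251)
(36128 - 21775)/(21643 + M) = (36128 - 21775)/(21643 + 7251) = 14353/28894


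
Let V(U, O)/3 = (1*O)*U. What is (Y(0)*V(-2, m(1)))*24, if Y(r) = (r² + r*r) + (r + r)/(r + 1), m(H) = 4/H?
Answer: 0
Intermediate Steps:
V(U, O) = 3*O*U (V(U, O) = 3*((1*O)*U) = 3*(O*U) = 3*O*U)
Y(r) = 2*r² + 2*r/(1 + r) (Y(r) = (r² + r²) + (2*r)/(1 + r) = 2*r² + 2*r/(1 + r))
(Y(0)*V(-2, m(1)))*24 = ((2*0*(1 + 0 + 0²)/(1 + 0))*(3*(4/1)*(-2)))*24 = ((2*0*(1 + 0 + 0)/1)*(3*(4*1)*(-2)))*24 = ((2*0*1*1)*(3*4*(-2)))*24 = (0*(-24))*24 = 0*24 = 0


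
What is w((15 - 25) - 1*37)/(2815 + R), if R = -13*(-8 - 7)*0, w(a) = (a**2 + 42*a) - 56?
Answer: 179/2815 ≈ 0.063588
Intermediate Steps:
w(a) = -56 + a**2 + 42*a
R = 0 (R = -(-195)*0 = -13*0 = 0)
w((15 - 25) - 1*37)/(2815 + R) = (-56 + ((15 - 25) - 1*37)**2 + 42*((15 - 25) - 1*37))/(2815 + 0) = (-56 + (-10 - 37)**2 + 42*(-10 - 37))/2815 = (-56 + (-47)**2 + 42*(-47))*(1/2815) = (-56 + 2209 - 1974)*(1/2815) = 179*(1/2815) = 179/2815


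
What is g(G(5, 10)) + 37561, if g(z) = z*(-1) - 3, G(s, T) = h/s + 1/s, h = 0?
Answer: 187789/5 ≈ 37558.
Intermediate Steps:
G(s, T) = 1/s (G(s, T) = 0/s + 1/s = 0 + 1/s = 1/s)
g(z) = -3 - z (g(z) = -z - 3 = -3 - z)
g(G(5, 10)) + 37561 = (-3 - 1/5) + 37561 = -16/5 + 37561 = 187789/5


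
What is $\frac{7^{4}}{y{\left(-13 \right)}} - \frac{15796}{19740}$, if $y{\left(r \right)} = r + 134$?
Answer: $\frac{11371106}{597135} \approx 19.043$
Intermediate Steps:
$y{\left(r \right)} = 134 + r$
$\frac{7^{4}}{y{\left(-13 \right)}} - \frac{15796}{19740} = \frac{7^{4}}{134 - 13} - \frac{15796}{19740} = \frac{2401}{121} - \frac{3949}{4935} = \frac{11371106}{597135}$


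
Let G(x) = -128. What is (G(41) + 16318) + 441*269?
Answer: 134819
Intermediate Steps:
(G(41) + 16318) + 441*269 = (-128 + 16318) + 441*269 = 16190 + 118629 = 134819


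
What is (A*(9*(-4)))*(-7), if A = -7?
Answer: -1764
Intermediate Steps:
(A*(9*(-4)))*(-7) = -63*(-4)*(-7) = -7*(-36)*(-7) = 252*(-7) = -1764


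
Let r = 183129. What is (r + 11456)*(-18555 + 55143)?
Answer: 7119475980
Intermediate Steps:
(r + 11456)*(-18555 + 55143) = (183129 + 11456)*(-18555 + 55143) = 194585*36588 = 7119475980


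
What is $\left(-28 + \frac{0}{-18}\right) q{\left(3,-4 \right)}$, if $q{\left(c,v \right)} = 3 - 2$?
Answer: $-28$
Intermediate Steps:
$q{\left(c,v \right)} = 1$ ($q{\left(c,v \right)} = 3 - 2 = 1$)
$\left(-28 + \frac{0}{-18}\right) q{\left(3,-4 \right)} = \left(-28 + \frac{0}{-18}\right) 1 = \left(-28 + 0 \left(- \frac{1}{18}\right)\right) 1 = \left(-28 + 0\right) 1 = \left(-28\right) 1 = -28$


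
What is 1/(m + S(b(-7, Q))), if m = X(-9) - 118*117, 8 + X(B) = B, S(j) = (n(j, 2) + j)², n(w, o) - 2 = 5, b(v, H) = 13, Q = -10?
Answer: -1/13423 ≈ -7.4499e-5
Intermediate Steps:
n(w, o) = 7 (n(w, o) = 2 + 5 = 7)
S(j) = (7 + j)²
X(B) = -8 + B
m = -13823 (m = (-8 - 9) - 118*117 = -17 - 13806 = -13823)
1/(m + S(b(-7, Q))) = 1/(-13823 + (7 + 13)²) = 1/(-13823 + 20²) = 1/(-13823 + 400) = 1/(-13423) = -1/13423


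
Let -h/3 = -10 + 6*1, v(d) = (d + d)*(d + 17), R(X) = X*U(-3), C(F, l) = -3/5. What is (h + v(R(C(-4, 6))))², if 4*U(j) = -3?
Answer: 30702681/40000 ≈ 767.57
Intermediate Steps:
U(j) = -¾ (U(j) = (¼)*(-3) = -¾)
C(F, l) = -⅗ (C(F, l) = -3*⅕ = -⅗)
R(X) = -3*X/4 (R(X) = X*(-¾) = -3*X/4)
v(d) = 2*d*(17 + d) (v(d) = (2*d)*(17 + d) = 2*d*(17 + d))
h = 12 (h = -3*(-10 + 6*1) = -3*(-10 + 6) = -3*(-4) = 12)
(h + v(R(C(-4, 6))))² = (12 + 2*(-¾*(-⅗))*(17 - ¾*(-⅗)))² = (12 + 2*(9/20)*(17 + 9/20))² = (12 + 2*(9/20)*(349/20))² = (12 + 3141/200)² = (5541/200)² = 30702681/40000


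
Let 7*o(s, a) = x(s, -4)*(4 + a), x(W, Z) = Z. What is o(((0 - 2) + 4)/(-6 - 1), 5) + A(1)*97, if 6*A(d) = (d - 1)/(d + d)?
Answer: -36/7 ≈ -5.1429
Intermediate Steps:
o(s, a) = -16/7 - 4*a/7 (o(s, a) = (-4*(4 + a))/7 = (-16 - 4*a)/7 = -16/7 - 4*a/7)
A(d) = (-1 + d)/(12*d) (A(d) = ((d - 1)/(d + d))/6 = ((-1 + d)/((2*d)))/6 = ((-1 + d)*(1/(2*d)))/6 = ((-1 + d)/(2*d))/6 = (-1 + d)/(12*d))
o(((0 - 2) + 4)/(-6 - 1), 5) + A(1)*97 = (-16/7 - 4/7*5) + ((1/12)*(-1 + 1)/1)*97 = (-16/7 - 20/7) + ((1/12)*1*0)*97 = -36/7 + 0*97 = -36/7 + 0 = -36/7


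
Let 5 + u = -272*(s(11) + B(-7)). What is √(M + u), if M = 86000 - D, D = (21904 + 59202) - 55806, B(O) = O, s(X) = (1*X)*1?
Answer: 3*√6623 ≈ 244.15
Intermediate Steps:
s(X) = X (s(X) = X*1 = X)
D = 25300 (D = 81106 - 55806 = 25300)
u = -1093 (u = -5 - 272*(11 - 7) = -5 - 272*4 = -5 - 1088 = -1093)
M = 60700 (M = 86000 - 1*25300 = 86000 - 25300 = 60700)
√(M + u) = √(60700 - 1093) = √59607 = 3*√6623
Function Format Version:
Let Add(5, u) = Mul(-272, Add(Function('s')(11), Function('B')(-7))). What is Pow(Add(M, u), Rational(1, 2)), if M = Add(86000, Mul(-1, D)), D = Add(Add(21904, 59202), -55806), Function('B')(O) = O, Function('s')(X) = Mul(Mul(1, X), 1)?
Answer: Mul(3, Pow(6623, Rational(1, 2))) ≈ 244.15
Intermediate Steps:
Function('s')(X) = X (Function('s')(X) = Mul(X, 1) = X)
D = 25300 (D = Add(81106, -55806) = 25300)
u = -1093 (u = Add(-5, Mul(-272, Add(11, -7))) = Add(-5, Mul(-272, 4)) = Add(-5, -1088) = -1093)
M = 60700 (M = Add(86000, Mul(-1, 25300)) = Add(86000, -25300) = 60700)
Pow(Add(M, u), Rational(1, 2)) = Pow(Add(60700, -1093), Rational(1, 2)) = Pow(59607, Rational(1, 2)) = Mul(3, Pow(6623, Rational(1, 2)))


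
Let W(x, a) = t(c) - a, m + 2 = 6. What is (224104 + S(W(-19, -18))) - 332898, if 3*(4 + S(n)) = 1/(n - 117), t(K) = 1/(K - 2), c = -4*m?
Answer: -193986840/1783 ≈ -1.0880e+5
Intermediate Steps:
m = 4 (m = -2 + 6 = 4)
c = -16 (c = -4*4 = -16)
t(K) = 1/(-2 + K)
W(x, a) = -1/18 - a (W(x, a) = 1/(-2 - 16) - a = 1/(-18) - a = -1/18 - a)
S(n) = -4 + 1/(3*(-117 + n)) (S(n) = -4 + 1/(3*(n - 117)) = -4 + 1/(3*(-117 + n)))
(224104 + S(W(-19, -18))) - 332898 = (224104 + (1405 - 12*(-1/18 - 1*(-18)))/(3*(-117 + (-1/18 - 1*(-18))))) - 332898 = (224104 + (1405 - 12*(-1/18 + 18))/(3*(-117 + (-1/18 + 18)))) - 332898 = (224104 + (1405 - 12*323/18)/(3*(-117 + 323/18))) - 332898 = (224104 + (1405 - 646/3)/(3*(-1783/18))) - 332898 = (224104 + (1/3)*(-18/1783)*(3569/3)) - 332898 = (224104 - 7138/1783) - 332898 = 399570294/1783 - 332898 = -193986840/1783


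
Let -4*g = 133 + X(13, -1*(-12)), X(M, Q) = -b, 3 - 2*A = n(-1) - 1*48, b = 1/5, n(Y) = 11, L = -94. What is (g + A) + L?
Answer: -536/5 ≈ -107.20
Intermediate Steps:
b = ⅕ (b = 1*(⅕) = ⅕ ≈ 0.20000)
A = 20 (A = 3/2 - (11 - 1*48)/2 = 3/2 - (11 - 48)/2 = 3/2 - ½*(-37) = 3/2 + 37/2 = 20)
X(M, Q) = -⅕ (X(M, Q) = -1*⅕ = -⅕)
g = -166/5 (g = -(133 - ⅕)/4 = -¼*664/5 = -166/5 ≈ -33.200)
(g + A) + L = (-166/5 + 20) - 94 = -66/5 - 94 = -536/5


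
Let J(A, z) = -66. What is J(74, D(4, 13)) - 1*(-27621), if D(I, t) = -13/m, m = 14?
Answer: 27555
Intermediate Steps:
D(I, t) = -13/14
J(74, D(4, 13)) - 1*(-27621) = -66 - 1*(-27621) = -66 + 27621 = 27555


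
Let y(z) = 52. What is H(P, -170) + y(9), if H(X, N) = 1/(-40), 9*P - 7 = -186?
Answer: 2079/40 ≈ 51.975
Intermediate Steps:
P = -179/9 (P = 7/9 + (⅑)*(-186) = 7/9 - 62/3 = -179/9 ≈ -19.889)
H(X, N) = -1/40
H(P, -170) + y(9) = -1/40 + 52 = 2079/40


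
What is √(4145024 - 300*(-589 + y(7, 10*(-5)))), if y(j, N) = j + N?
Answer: 4*√270914 ≈ 2082.0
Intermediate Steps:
y(j, N) = N + j
√(4145024 - 300*(-589 + y(7, 10*(-5)))) = √(4145024 - 300*(-589 + (10*(-5) + 7))) = √(4145024 - 300*(-589 + (-50 + 7))) = √(4145024 - 300*(-589 - 43)) = √(4145024 - 300*(-632)) = √(4145024 + 189600) = √4334624 = 4*√270914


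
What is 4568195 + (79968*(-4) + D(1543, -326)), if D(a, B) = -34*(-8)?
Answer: 4248595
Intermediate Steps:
D(a, B) = 272
4568195 + (79968*(-4) + D(1543, -326)) = 4568195 + (79968*(-4) + 272) = 4568195 + (-319872 + 272) = 4568195 - 319600 = 4248595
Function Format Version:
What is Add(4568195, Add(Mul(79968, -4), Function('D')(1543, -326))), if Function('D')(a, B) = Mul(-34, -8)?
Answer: 4248595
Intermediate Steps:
Function('D')(a, B) = 272
Add(4568195, Add(Mul(79968, -4), Function('D')(1543, -326))) = Add(4568195, Add(Mul(79968, -4), 272)) = Add(4568195, Add(-319872, 272)) = Add(4568195, -319600) = 4248595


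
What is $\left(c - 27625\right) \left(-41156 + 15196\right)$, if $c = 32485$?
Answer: $-126165600$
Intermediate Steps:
$\left(c - 27625\right) \left(-41156 + 15196\right) = \left(32485 - 27625\right) \left(-41156 + 15196\right) = 4860 \left(-25960\right) = -126165600$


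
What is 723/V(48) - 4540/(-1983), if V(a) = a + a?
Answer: 623183/63456 ≈ 9.8207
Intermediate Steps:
V(a) = 2*a
723/V(48) - 4540/(-1983) = 723/((2*48)) - 4540/(-1983) = 723/96 - 4540*(-1/1983) = 723*(1/96) + 4540/1983 = 241/32 + 4540/1983 = 623183/63456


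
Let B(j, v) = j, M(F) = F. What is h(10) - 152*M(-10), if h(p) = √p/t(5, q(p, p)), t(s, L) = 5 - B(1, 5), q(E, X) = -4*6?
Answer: 1520 + √10/4 ≈ 1520.8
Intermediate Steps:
q(E, X) = -24
t(s, L) = 4 (t(s, L) = 5 - 1*1 = 5 - 1 = 4)
h(p) = √p/4
h(10) - 152*M(-10) = √10/4 - 152*(-10) = √10/4 + 1520 = 1520 + √10/4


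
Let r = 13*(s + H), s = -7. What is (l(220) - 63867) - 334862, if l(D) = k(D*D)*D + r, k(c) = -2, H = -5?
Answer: -399325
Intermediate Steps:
r = -156 (r = 13*(-7 - 5) = 13*(-12) = -156)
l(D) = -156 - 2*D (l(D) = -2*D - 156 = -156 - 2*D)
(l(220) - 63867) - 334862 = ((-156 - 2*220) - 63867) - 334862 = ((-156 - 440) - 63867) - 334862 = (-596 - 63867) - 334862 = -64463 - 334862 = -399325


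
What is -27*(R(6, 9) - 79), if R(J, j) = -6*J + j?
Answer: 2862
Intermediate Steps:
R(J, j) = j - 6*J
-27*(R(6, 9) - 79) = -27*((9 - 6*6) - 79) = -27*((9 - 36) - 79) = -27*(-27 - 79) = -27*(-106) = 2862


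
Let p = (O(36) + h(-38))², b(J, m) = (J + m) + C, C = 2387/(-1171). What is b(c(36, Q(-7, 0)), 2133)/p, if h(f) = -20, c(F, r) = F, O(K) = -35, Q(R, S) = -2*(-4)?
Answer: 2537512/3542275 ≈ 0.71635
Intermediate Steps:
Q(R, S) = 8
C = -2387/1171 (C = 2387*(-1/1171) = -2387/1171 ≈ -2.0384)
b(J, m) = -2387/1171 + J + m (b(J, m) = (J + m) - 2387/1171 = -2387/1171 + J + m)
p = 3025 (p = (-35 - 20)² = (-55)² = 3025)
b(c(36, Q(-7, 0)), 2133)/p = (-2387/1171 + 36 + 2133)/3025 = (2537512/1171)*(1/3025) = 2537512/3542275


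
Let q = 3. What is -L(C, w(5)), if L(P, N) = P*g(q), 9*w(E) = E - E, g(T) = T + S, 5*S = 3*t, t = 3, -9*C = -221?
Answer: -1768/15 ≈ -117.87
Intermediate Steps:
C = 221/9 (C = -1/9*(-221) = 221/9 ≈ 24.556)
S = 9/5 (S = (3*3)/5 = (1/5)*9 = 9/5 ≈ 1.8000)
g(T) = 9/5 + T (g(T) = T + 9/5 = 9/5 + T)
w(E) = 0 (w(E) = (E - E)/9 = (1/9)*0 = 0)
L(P, N) = 24*P/5 (L(P, N) = P*(9/5 + 3) = P*(24/5) = 24*P/5)
-L(C, w(5)) = -24*221/(5*9) = -1*1768/15 = -1768/15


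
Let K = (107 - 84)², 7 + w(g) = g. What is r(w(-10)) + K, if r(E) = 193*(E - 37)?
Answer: -9893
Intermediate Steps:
w(g) = -7 + g
K = 529 (K = 23² = 529)
r(E) = -7141 + 193*E (r(E) = 193*(-37 + E) = -7141 + 193*E)
r(w(-10)) + K = (-7141 + 193*(-7 - 10)) + 529 = (-7141 + 193*(-17)) + 529 = (-7141 - 3281) + 529 = -10422 + 529 = -9893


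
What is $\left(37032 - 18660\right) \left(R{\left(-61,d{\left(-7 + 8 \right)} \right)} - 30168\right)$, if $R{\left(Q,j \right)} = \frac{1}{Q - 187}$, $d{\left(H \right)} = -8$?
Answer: $- \frac{34363287345}{62} \approx -5.5425 \cdot 10^{8}$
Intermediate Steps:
$R{\left(Q,j \right)} = \frac{1}{-187 + Q}$
$\left(37032 - 18660\right) \left(R{\left(-61,d{\left(-7 + 8 \right)} \right)} - 30168\right) = \left(37032 - 18660\right) \left(\frac{1}{-187 - 61} - 30168\right) = 18372 \left(\frac{1}{-248} - 30168\right) = 18372 \left(- \frac{1}{248} - 30168\right) = 18372 \left(- \frac{7481665}{248}\right) = - \frac{34363287345}{62}$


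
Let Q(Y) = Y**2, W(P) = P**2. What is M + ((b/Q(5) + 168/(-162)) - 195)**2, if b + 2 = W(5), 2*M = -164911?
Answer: -40445687143/911250 ≈ -44385.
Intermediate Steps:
M = -164911/2 (M = (1/2)*(-164911) = -164911/2 ≈ -82456.)
b = 23 (b = -2 + 5**2 = -2 + 25 = 23)
M + ((b/Q(5) + 168/(-162)) - 195)**2 = -164911/2 + ((23/(5**2) + 168/(-162)) - 195)**2 = -164911/2 + ((23/25 + 168*(-1/162)) - 195)**2 = -164911/2 + ((23*(1/25) - 28/27) - 195)**2 = -164911/2 + ((23/25 - 28/27) - 195)**2 = -164911/2 + (-79/675 - 195)**2 = -164911/2 + (-131704/675)**2 = -164911/2 + 17345943616/455625 = -40445687143/911250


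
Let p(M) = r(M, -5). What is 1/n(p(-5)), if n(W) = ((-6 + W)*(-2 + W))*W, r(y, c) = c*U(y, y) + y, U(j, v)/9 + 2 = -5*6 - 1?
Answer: 1/3224286560 ≈ 3.1015e-10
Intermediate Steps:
U(j, v) = -297 (U(j, v) = -18 + 9*(-5*6 - 1) = -18 + 9*(-30 - 1) = -18 + 9*(-31) = -18 - 279 = -297)
r(y, c) = y - 297*c (r(y, c) = c*(-297) + y = -297*c + y = y - 297*c)
p(M) = 1485 + M (p(M) = M - 297*(-5) = M + 1485 = 1485 + M)
n(W) = W*(-6 + W)*(-2 + W)
1/n(p(-5)) = 1/((1485 - 5)*(12 + (1485 - 5)² - 8*(1485 - 5))) = 1/(1480*(12 + 1480² - 8*1480)) = 1/(1480*(12 + 2190400 - 11840)) = 1/(1480*2178572) = 1/3224286560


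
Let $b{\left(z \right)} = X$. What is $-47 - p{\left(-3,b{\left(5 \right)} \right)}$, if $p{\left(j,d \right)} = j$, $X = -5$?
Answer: $-44$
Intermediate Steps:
$b{\left(z \right)} = -5$
$-47 - p{\left(-3,b{\left(5 \right)} \right)} = -47 - -3 = -47 + 3 = -44$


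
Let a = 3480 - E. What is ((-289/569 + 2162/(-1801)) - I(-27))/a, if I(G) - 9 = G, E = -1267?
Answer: 16695175/4864578443 ≈ 0.0034320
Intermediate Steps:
I(G) = 9 + G
a = 4747 (a = 3480 - 1*(-1267) = 3480 + 1267 = 4747)
((-289/569 + 2162/(-1801)) - I(-27))/a = ((-289/569 + 2162/(-1801)) - (9 - 27))/4747 = ((-289*1/569 + 2162*(-1/1801)) - 1*(-18))*(1/4747) = ((-289/569 - 2162/1801) + 18)*(1/4747) = (-1750667/1024769 + 18)*(1/4747) = (16695175/1024769)*(1/4747) = 16695175/4864578443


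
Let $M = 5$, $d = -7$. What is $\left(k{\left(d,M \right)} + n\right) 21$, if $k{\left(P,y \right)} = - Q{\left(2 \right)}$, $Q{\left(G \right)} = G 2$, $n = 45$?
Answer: $861$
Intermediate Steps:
$Q{\left(G \right)} = 2 G$
$k{\left(P,y \right)} = -4$ ($k{\left(P,y \right)} = - 2 \cdot 2 = \left(-1\right) 4 = -4$)
$\left(k{\left(d,M \right)} + n\right) 21 = \left(-4 + 45\right) 21 = 41 \cdot 21 = 861$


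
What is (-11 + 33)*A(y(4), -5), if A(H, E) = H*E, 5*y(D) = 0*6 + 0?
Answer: 0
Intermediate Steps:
y(D) = 0 (y(D) = (0*6 + 0)/5 = (0 + 0)/5 = (⅕)*0 = 0)
A(H, E) = E*H
(-11 + 33)*A(y(4), -5) = (-11 + 33)*(-5*0) = 22*0 = 0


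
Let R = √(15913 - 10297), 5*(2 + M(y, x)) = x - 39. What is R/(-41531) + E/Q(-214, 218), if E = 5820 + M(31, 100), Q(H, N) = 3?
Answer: 9717/5 - 12*√39/41531 ≈ 1943.4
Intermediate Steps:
M(y, x) = -49/5 + x/5 (M(y, x) = -2 + (x - 39)/5 = -2 + (-39 + x)/5 = -2 + (-39/5 + x/5) = -49/5 + x/5)
R = 12*√39 (R = √5616 = 12*√39 ≈ 74.940)
E = 29151/5 (E = 5820 + (-49/5 + (⅕)*100) = 5820 + (-49/5 + 20) = 5820 + 51/5 = 29151/5 ≈ 5830.2)
R/(-41531) + E/Q(-214, 218) = (12*√39)/(-41531) + (29151/5)/3 = (12*√39)*(-1/41531) + (29151/5)*(⅓) = -12*√39/41531 + 9717/5 = 9717/5 - 12*√39/41531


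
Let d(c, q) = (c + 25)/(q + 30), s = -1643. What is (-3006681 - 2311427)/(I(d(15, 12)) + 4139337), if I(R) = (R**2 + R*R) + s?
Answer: -1172642814/912361927 ≈ -1.2853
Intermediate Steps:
d(c, q) = (25 + c)/(30 + q)
I(R) = -1643 + 2*R**2 (I(R) = (R**2 + R*R) - 1643 = (R**2 + R**2) - 1643 = 2*R**2 - 1643 = -1643 + 2*R**2)
(-3006681 - 2311427)/(I(d(15, 12)) + 4139337) = (-3006681 - 2311427)/((-1643 + 2*((25 + 15)/(30 + 12))**2) + 4139337) = -5318108/((-1643 + 2*(40/42)**2) + 4139337) = -5318108/((-1643 + 2*((1/42)*40)**2) + 4139337) = -5318108/((-1643 + 2*(20/21)**2) + 4139337) = -5318108/((-1643 + 2*(400/441)) + 4139337) = -5318108/((-1643 + 800/441) + 4139337) = -5318108/(-723763/441 + 4139337) = -5318108/1824723854/441 = -5318108*441/1824723854 = -1172642814/912361927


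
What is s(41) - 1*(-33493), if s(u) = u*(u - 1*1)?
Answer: 35133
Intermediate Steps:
s(u) = u*(-1 + u) (s(u) = u*(u - 1) = u*(-1 + u))
s(41) - 1*(-33493) = 41*(-1 + 41) - 1*(-33493) = 41*40 + 33493 = 1640 + 33493 = 35133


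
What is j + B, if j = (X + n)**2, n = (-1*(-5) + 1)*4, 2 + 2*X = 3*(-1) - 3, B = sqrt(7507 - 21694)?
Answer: 400 + I*sqrt(14187) ≈ 400.0 + 119.11*I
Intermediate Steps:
B = I*sqrt(14187) (B = sqrt(-14187) = I*sqrt(14187) ≈ 119.11*I)
X = -4 (X = -1 + (3*(-1) - 3)/2 = -1 + (-3 - 3)/2 = -1 + (1/2)*(-6) = -1 - 3 = -4)
n = 24 (n = (5 + 1)*4 = 6*4 = 24)
j = 400 (j = (-4 + 24)**2 = 20**2 = 400)
j + B = 400 + I*sqrt(14187)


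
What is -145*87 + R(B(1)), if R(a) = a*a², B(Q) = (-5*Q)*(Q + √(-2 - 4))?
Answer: -10490 + 375*I*√6 ≈ -10490.0 + 918.56*I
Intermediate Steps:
B(Q) = -5*Q*(Q + I*√6) (B(Q) = (-5*Q)*(Q + √(-6)) = (-5*Q)*(Q + I*√6) = -5*Q*(Q + I*√6))
R(a) = a³
-145*87 + R(B(1)) = -145*87 + (-5*1*(1 + I*√6))³ = -12615 + (-5 - 5*I*√6)³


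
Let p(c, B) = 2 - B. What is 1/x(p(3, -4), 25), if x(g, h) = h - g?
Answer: 1/19 ≈ 0.052632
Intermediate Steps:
1/x(p(3, -4), 25) = 1/(25 - (2 - 1*(-4))) = 1/(25 - (2 + 4)) = 1/(25 - 1*6) = 1/(25 - 6) = 1/19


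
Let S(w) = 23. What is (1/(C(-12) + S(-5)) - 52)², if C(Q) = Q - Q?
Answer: 1428025/529 ≈ 2699.5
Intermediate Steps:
C(Q) = 0
(1/(C(-12) + S(-5)) - 52)² = (1/(0 + 23) - 52)² = (1/23 - 52)² = (-1195/23)² = 1428025/529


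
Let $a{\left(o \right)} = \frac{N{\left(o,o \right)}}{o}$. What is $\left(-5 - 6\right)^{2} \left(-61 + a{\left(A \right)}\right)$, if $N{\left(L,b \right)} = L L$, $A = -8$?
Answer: $-8349$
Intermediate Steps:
$N{\left(L,b \right)} = L^{2}$
$a{\left(o \right)} = o$ ($a{\left(o \right)} = \frac{o^{2}}{o} = o$)
$\left(-5 - 6\right)^{2} \left(-61 + a{\left(A \right)}\right) = \left(-5 - 6\right)^{2} \left(-61 - 8\right) = \left(-11\right)^{2} \left(-69\right) = 121 \left(-69\right) = -8349$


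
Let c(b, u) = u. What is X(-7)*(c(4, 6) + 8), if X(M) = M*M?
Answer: 686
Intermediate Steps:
X(M) = M**2
X(-7)*(c(4, 6) + 8) = (-7)**2*(6 + 8) = 49*14 = 686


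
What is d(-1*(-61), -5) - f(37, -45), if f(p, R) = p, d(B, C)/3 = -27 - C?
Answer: -103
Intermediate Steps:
d(B, C) = -81 - 3*C (d(B, C) = 3*(-27 - C) = -81 - 3*C)
d(-1*(-61), -5) - f(37, -45) = (-81 - 3*(-5)) - 1*37 = (-81 + 15) - 37 = -66 - 37 = -103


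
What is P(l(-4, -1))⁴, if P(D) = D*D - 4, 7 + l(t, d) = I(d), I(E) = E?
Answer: 12960000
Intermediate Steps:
l(t, d) = -7 + d
P(D) = -4 + D² (P(D) = D² - 4 = -4 + D²)
P(l(-4, -1))⁴ = (-4 + (-7 - 1)²)⁴ = (-4 + (-8)²)⁴ = (-4 + 64)⁴ = 60⁴ = 12960000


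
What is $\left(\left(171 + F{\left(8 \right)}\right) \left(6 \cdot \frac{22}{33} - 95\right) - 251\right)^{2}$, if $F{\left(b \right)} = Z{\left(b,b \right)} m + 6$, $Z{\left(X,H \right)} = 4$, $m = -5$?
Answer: $211353444$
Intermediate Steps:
$F{\left(b \right)} = -14$ ($F{\left(b \right)} = 4 \left(-5\right) + 6 = -20 + 6 = -14$)
$\left(\left(171 + F{\left(8 \right)}\right) \left(6 \cdot \frac{22}{33} - 95\right) - 251\right)^{2} = \left(\left(171 - 14\right) \left(6 \cdot \frac{22}{33} - 95\right) - 251\right)^{2} = \left(157 \left(6 \cdot 22 \cdot \frac{1}{33} - 95\right) - 251\right)^{2} = \left(157 \left(6 \cdot \frac{2}{3} - 95\right) - 251\right)^{2} = \left(157 \left(4 - 95\right) - 251\right)^{2} = \left(157 \left(-91\right) - 251\right)^{2} = \left(-14287 - 251\right)^{2} = \left(-14538\right)^{2} = 211353444$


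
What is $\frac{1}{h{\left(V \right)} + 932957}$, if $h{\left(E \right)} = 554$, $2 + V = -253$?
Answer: $\frac{1}{933511} \approx 1.0712 \cdot 10^{-6}$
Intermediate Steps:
$V = -255$ ($V = -2 - 253 = -255$)
$\frac{1}{h{\left(V \right)} + 932957} = \frac{1}{554 + 932957} = \frac{1}{933511}$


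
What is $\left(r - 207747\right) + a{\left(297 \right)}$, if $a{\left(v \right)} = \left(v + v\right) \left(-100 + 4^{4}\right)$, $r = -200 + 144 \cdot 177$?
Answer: $-89795$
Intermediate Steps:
$r = 25288$ ($r = -200 + 25488 = 25288$)
$a{\left(v \right)} = 312 v$ ($a{\left(v \right)} = 2 v \left(-100 + 256\right) = 2 v 156 = 312 v$)
$\left(r - 207747\right) + a{\left(297 \right)} = \left(25288 - 207747\right) + 312 \cdot 297 = -182459 + 92664 = -89795$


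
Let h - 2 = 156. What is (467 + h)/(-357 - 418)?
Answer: -25/31 ≈ -0.80645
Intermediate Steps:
h = 158 (h = 2 + 156 = 158)
(467 + h)/(-357 - 418) = (467 + 158)/(-357 - 418) = 625/(-775) = 625*(-1/775) = -25/31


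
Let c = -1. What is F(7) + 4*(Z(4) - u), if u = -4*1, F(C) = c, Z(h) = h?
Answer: 31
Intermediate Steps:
F(C) = -1
u = -4
F(7) + 4*(Z(4) - u) = -1 + 4*(4 - 1*(-4)) = -1 + 4*(4 + 4) = -1 + 4*8 = -1 + 32 = 31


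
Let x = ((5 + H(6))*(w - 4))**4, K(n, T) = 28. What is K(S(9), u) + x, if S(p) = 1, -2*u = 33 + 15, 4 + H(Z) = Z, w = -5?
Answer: 15752989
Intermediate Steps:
H(Z) = -4 + Z
u = -24 (u = -(33 + 15)/2 = -1/2*48 = -24)
x = 15752961 (x = ((5 + (-4 + 6))*(-5 - 4))**4 = ((5 + 2)*(-9))**4 = (7*(-9))**4 = (-63)**4 = 15752961)
K(S(9), u) + x = 28 + 15752961 = 15752989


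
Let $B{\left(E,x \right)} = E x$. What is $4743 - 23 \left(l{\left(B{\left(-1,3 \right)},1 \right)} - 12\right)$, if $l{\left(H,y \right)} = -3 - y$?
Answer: $5111$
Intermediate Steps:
$4743 - 23 \left(l{\left(B{\left(-1,3 \right)},1 \right)} - 12\right) = 4743 - 23 \left(\left(-3 - 1\right) - 12\right) = 4743 - 23 \left(-4 - 12\right) = 4743 - -368 = 4743 + 368 = 5111$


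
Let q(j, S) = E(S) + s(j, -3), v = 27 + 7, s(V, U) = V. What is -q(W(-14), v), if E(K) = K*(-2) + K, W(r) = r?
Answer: 48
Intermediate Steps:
E(K) = -K (E(K) = -2*K + K = -K)
v = 34
q(j, S) = j - S (q(j, S) = -S + j = j - S)
-q(W(-14), v) = -(-14 - 1*34) = -(-14 - 34) = -1*(-48) = 48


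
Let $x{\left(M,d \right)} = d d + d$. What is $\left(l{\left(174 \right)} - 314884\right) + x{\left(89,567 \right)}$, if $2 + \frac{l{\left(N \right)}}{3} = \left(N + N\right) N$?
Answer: $188822$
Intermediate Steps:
$l{\left(N \right)} = -6 + 6 N^{2}$ ($l{\left(N \right)} = -6 + 3 \left(N + N\right) N = -6 + 3 \cdot 2 N N = -6 + 3 \cdot 2 N^{2} = -6 + 6 N^{2}$)
$x{\left(M,d \right)} = d + d^{2}$ ($x{\left(M,d \right)} = d^{2} + d = d + d^{2}$)
$\left(l{\left(174 \right)} - 314884\right) + x{\left(89,567 \right)} = \left(\left(-6 + 6 \cdot 174^{2}\right) - 314884\right) + 567 \left(1 + 567\right) = \left(\left(-6 + 6 \cdot 30276\right) - 314884\right) + 567 \cdot 568 = \left(\left(-6 + 181656\right) - 314884\right) + 322056 = \left(181650 - 314884\right) + 322056 = -133234 + 322056 = 188822$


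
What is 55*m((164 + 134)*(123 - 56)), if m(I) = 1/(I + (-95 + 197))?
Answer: 55/20068 ≈ 0.0027407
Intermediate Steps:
m(I) = 1/(102 + I) (m(I) = 1/(I + 102) = 1/(102 + I))
55*m((164 + 134)*(123 - 56)) = 55/(102 + (164 + 134)*(123 - 56)) = 55/(102 + 298*67) = 55/(102 + 19966) = 55/20068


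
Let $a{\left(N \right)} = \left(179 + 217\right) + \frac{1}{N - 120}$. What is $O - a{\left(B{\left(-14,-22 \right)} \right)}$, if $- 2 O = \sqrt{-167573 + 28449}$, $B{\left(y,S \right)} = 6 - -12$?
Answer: $- \frac{40391}{102} - i \sqrt{34781} \approx -395.99 - 186.5 i$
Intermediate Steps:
$B{\left(y,S \right)} = 18$ ($B{\left(y,S \right)} = 6 + 12 = 18$)
$O = - i \sqrt{34781}$ ($O = - \frac{\sqrt{-167573 + 28449}}{2} = - \frac{\sqrt{-139124}}{2} = - \frac{2 i \sqrt{34781}}{2} = - i \sqrt{34781} \approx - 186.5 i$)
$a{\left(N \right)} = 396 + \frac{1}{-120 + N}$
$O - a{\left(B{\left(-14,-22 \right)} \right)} = - i \sqrt{34781} - \frac{-47519 + 396 \cdot 18}{-120 + 18} = - i \sqrt{34781} - \frac{-47519 + 7128}{-102} = - i \sqrt{34781} - \left(- \frac{1}{102}\right) \left(-40391\right) = - i \sqrt{34781} - \frac{40391}{102} = - \frac{40391}{102} - i \sqrt{34781}$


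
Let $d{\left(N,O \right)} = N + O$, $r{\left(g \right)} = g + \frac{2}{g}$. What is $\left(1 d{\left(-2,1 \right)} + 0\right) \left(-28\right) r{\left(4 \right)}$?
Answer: $126$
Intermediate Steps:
$\left(1 d{\left(-2,1 \right)} + 0\right) \left(-28\right) r{\left(4 \right)} = \left(1 \left(-2 + 1\right) + 0\right) \left(-28\right) \left(4 + \frac{2}{4}\right) = \left(1 \left(-1\right) + 0\right) \left(-28\right) \left(4 + 2 \cdot \frac{1}{4}\right) = \left(-1 + 0\right) \left(-28\right) \left(4 + \frac{1}{2}\right) = \left(-1\right) \left(-28\right) \frac{9}{2} = 28 \cdot \frac{9}{2} = 126$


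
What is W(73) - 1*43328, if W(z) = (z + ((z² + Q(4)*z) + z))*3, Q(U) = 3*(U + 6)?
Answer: -20333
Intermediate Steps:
Q(U) = 18 + 3*U (Q(U) = 3*(6 + U) = 18 + 3*U)
W(z) = 3*z² + 96*z (W(z) = (z + ((z² + (18 + 3*4)*z) + z))*3 = (z + ((z² + (18 + 12)*z) + z))*3 = (z + ((z² + 30*z) + z))*3 = (z + (z² + 31*z))*3 = (z² + 32*z)*3 = 3*z² + 96*z)
W(73) - 1*43328 = 3*73*(32 + 73) - 1*43328 = 3*73*105 - 43328 = 22995 - 43328 = -20333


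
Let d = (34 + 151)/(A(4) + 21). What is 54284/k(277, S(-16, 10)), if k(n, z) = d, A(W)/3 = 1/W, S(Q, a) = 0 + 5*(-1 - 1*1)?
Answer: 1180677/185 ≈ 6382.0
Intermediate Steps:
S(Q, a) = -10 (S(Q, a) = 0 + 5*(-1 - 1) = 0 + 5*(-2) = 0 - 10 = -10)
A(W) = 3/W
d = 740/87 (d = (34 + 151)/(3/4 + 21) = 185/(3*(1/4) + 21) = 185/(3/4 + 21) = 185/(87/4) = 185*(4/87) = 740/87 ≈ 8.5058)
k(n, z) = 740/87
54284/k(277, S(-16, 10)) = 54284/(740/87) = 54284*(87/740) = 1180677/185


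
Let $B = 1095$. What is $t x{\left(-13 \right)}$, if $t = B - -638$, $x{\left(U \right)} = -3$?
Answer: $-5199$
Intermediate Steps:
$t = 1733$ ($t = 1095 - -638 = 1095 + 638 = 1733$)
$t x{\left(-13 \right)} = 1733 \left(-3\right) = -5199$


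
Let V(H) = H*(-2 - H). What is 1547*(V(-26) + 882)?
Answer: 399126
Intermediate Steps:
1547*(V(-26) + 882) = 1547*(-1*(-26)*(2 - 26) + 882) = 1547*(-1*(-26)*(-24) + 882) = 1547*(-624 + 882) = 1547*258 = 399126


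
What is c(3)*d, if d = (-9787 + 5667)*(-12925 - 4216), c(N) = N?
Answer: 211862760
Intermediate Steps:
d = 70620920 (d = -4120*(-17141) = 70620920)
c(3)*d = 3*70620920 = 211862760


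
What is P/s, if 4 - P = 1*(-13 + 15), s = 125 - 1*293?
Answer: -1/84 ≈ -0.011905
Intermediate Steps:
s = -168 (s = 125 - 293 = -168)
P = 2 (P = 4 - (-13 + 15) = 4 - 2 = 2)
P/s = 2/(-168) = 2*(-1/168) = -1/84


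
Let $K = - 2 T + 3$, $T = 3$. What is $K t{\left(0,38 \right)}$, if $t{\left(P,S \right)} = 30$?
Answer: $-90$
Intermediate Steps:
$K = -3$ ($K = \left(-2\right) 3 + 3 = -6 + 3 = -3$)
$K t{\left(0,38 \right)} = \left(-3\right) 30 = -90$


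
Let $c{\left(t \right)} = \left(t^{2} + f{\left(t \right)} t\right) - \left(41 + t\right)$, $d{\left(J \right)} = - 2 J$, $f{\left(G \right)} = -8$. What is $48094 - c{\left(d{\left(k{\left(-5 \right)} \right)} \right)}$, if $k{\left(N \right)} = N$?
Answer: $48125$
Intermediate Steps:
$c{\left(t \right)} = -41 + t^{2} - 9 t$ ($c{\left(t \right)} = \left(t^{2} - 8 t\right) - \left(41 + t\right) = -41 + t^{2} - 9 t$)
$48094 - c{\left(d{\left(k{\left(-5 \right)} \right)} \right)} = 48094 - \left(-41 + \left(\left(-2\right) \left(-5\right)\right)^{2} - 9 \left(\left(-2\right) \left(-5\right)\right)\right) = 48094 - \left(-41 + 10^{2} - 90\right) = 48094 - \left(-41 + 100 - 90\right) = 48094 - -31 = 48094 + 31 = 48125$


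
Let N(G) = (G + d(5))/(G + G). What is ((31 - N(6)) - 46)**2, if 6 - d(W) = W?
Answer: 34969/144 ≈ 242.84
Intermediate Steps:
d(W) = 6 - W
N(G) = (1 + G)/(2*G) (N(G) = (G + (6 - 1*5))/(G + G) = (G + (6 - 5))/((2*G)) = (G + 1)*(1/(2*G)) = (1 + G)*(1/(2*G)) = (1 + G)/(2*G))
((31 - N(6)) - 46)**2 = ((31 - (1 + 6)/(2*6)) - 46)**2 = ((31 - 7/(2*6)) - 46)**2 = ((31 - 1*7/12) - 46)**2 = ((31 - 7/12) - 46)**2 = (365/12 - 46)**2 = (-187/12)**2 = 34969/144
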